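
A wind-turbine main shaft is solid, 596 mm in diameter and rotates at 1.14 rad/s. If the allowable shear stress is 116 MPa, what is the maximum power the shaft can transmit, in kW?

J = πd⁴/32 = π(0.596)⁴/32 = 0.01239 m⁴.
T_max = τ_allow·J/r = 1.16×10^8 × 0.01239 / 0.298 = 4.822e6 N·m.
ω = 1.14 rad/s, so P_max = T_max·ω = 5.497×10^6 W.

5500 kW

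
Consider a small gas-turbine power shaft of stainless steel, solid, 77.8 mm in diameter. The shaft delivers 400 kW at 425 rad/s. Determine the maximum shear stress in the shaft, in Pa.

ω = 425 rad/s, so T = P/ω = 400×10³ / 425.0 = 941.2 N·m.
J = πd⁴/32 = π(0.0778)⁴/32 = 3.597×10^-6 m⁴.
τ_max = T·r/J = 941.2 × 0.0389 / 3.597×10^-6 = 1.018×10^7 Pa.

1.02e7 Pa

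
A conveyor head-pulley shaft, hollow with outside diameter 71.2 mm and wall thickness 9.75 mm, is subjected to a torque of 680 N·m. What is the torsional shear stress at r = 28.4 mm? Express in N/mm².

J = π(d_o⁴ − d_i⁴)/32 = π(0.0712⁴ − 0.0517⁴)/32 = 1.822×10^-6 m⁴.
Shear stress varies linearly with radius: τ = T·r/J = 680.0 × 0.0284 / 1.822×10^-6 = 1.060×10^7 Pa.

10.6 N/mm²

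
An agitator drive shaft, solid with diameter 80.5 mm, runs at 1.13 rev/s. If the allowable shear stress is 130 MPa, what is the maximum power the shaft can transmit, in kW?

94.5 kW

J = πd⁴/32 = π(0.0805)⁴/32 = 4.123×10^-6 m⁴.
T_max = τ_allow·J/r = 1.30×10^8 × 4.123×10^-6 / 0.0403 = 13320 N·m.
ω = 2π·1.13 = 7.100 rad/s, so P_max = T_max·ω = 9.454×10^4 W.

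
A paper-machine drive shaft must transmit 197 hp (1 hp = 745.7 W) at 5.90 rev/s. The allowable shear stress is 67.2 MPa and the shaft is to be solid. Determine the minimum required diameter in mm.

67.0 mm

ω = 2π·5.90 = 37.07 rad/s, so T = P/ω = 197×745.7 / 37.07 = 3963 N·m.
For a solid shaft τ_max = 16T/(πd³), so d = (16T/(π τ_allow))^(1/3) = (16·3963/(π·6.72×10^7))^(1/3) = 0.06697 m.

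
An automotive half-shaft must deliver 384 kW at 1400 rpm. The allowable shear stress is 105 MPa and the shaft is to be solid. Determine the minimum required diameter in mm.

ω = 2π·1400/60 = 146.6 rad/s, so T = P/ω = 384×10³ / 146.6 = 2619 N·m.
For a solid shaft τ_max = 16T/(πd³), so d = (16T/(π τ_allow))^(1/3) = (16·2619/(π·1.05×10^8))^(1/3) = 0.05027 m.

50.3 mm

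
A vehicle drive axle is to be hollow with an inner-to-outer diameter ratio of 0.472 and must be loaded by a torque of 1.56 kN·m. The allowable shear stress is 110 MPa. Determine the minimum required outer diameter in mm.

For a hollow shaft with d_i/d_o = 0.472: τ_max = 16T/(π d_o³ (1−k⁴)), so d_o = [16T/(π τ_allow (1−k⁴))]^(1/3) = [16·1560/(π·1.10×10^8·0.9504)]^(1/3) = 0.04236 m.

42.4 mm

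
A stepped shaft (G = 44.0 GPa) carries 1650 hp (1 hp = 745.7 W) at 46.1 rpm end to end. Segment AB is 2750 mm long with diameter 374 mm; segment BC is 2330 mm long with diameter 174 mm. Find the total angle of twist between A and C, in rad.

ω = 2π·46.1/60 = 4.828 rad/s, so T = P/ω = 1650×745.7 / 4.828 = 254900 N·m.
J_AB = π(0.374)⁴/32 = 1.92×10^-3 m⁴; J_BC = π(0.174)⁴/32 = 9.00×10^-5 m⁴.
θ = (T/G)·Σ L_i/J_i = (254900/44.0×10⁹)·(2.75/1.92×10^-3 + 2.33/9.00×10^-5) = 0.1583 rad.

0.158 rad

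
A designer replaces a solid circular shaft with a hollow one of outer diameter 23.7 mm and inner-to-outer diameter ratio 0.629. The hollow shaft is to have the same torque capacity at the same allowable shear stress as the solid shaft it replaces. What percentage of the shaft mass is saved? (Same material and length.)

Equal τ_max and T ⇒ the solid shaft needs d_s³ = d_o³(1−k⁴), so d_s = 23.7·(1−0.629⁴)^(1/3) = 22.39 mm.
Area ratio A_h/A_s = d_o²(1−k²)/d_s² = (1−k²)/(1−k⁴)^(2/3) = 0.6770.
Mass saving = 1 − 0.6770 = 32.3 %.

32.3 %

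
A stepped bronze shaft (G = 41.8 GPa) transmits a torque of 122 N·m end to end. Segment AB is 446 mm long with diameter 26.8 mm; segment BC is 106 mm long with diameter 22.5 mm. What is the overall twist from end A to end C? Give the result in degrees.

2.18°

J_AB = π(0.0268)⁴/32 = 5.06×10^-8 m⁴; J_BC = π(0.0225)⁴/32 = 2.52×10^-8 m⁴.
θ = (T/G)·Σ L_i/J_i = (122.0/41.8×10⁹)·(0.446/5.06×10^-8 + 0.106/2.52×10^-8) = 0.03800 rad.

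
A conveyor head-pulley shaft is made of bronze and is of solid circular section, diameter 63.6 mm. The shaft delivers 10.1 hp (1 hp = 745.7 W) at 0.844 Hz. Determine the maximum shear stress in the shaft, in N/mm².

28.1 N/mm²

ω = 2π·0.844 = 5.303 rad/s, so T = P/ω = 10.1×745.7 / 5.303 = 1420 N·m.
J = πd⁴/32 = π(0.0636)⁴/32 = 1.606×10^-6 m⁴.
τ_max = T·r/J = 1420 × 0.0318 / 1.606×10^-6 = 2.812×10^7 Pa.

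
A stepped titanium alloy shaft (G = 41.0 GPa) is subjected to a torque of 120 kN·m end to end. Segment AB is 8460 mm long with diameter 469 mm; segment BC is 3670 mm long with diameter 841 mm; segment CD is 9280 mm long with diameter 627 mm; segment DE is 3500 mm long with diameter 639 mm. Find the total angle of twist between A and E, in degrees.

J_AB = π(0.469)⁴/32 = 4.75×10^-3 m⁴; J_BC = π(0.841)⁴/32 = 0.0491 m⁴; J_CD = π(0.627)⁴/32 = 0.0152 m⁴; J_DE = π(0.639)⁴/32 = 0.0164 m⁴.
θ = (T/G)·Σ L_i/J_i = (120000/41.0×10⁹)·(8.46/4.75×10^-3 + 3.67/0.0491 + 9.28/0.0152 + 3.50/0.0164) = 7.848×10^-3 rad.

0.450°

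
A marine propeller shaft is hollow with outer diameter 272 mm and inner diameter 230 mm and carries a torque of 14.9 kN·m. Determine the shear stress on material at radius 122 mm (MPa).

6.92 MPa

J = π(d_o⁴ − d_i⁴)/32 = π(0.272⁴ − 0.230⁴)/32 = 2.626×10^-4 m⁴.
Shear stress varies linearly with radius: τ = T·r/J = 14900 × 0.122 / 2.626×10^-4 = 6.921×10^6 Pa.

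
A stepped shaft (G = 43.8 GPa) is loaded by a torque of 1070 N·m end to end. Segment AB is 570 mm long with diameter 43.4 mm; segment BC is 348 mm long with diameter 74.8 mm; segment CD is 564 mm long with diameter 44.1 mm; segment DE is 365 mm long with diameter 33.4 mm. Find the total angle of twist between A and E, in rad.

J_AB = π(0.0434)⁴/32 = 3.48×10^-7 m⁴; J_BC = π(0.0748)⁴/32 = 3.07×10^-6 m⁴; J_CD = π(0.0441)⁴/32 = 3.71×10^-7 m⁴; J_DE = π(0.0334)⁴/32 = 1.22×10^-7 m⁴.
θ = (T/G)·Σ L_i/J_i = (1070/43.8×10⁹)·(0.570/3.48×10^-7 + 0.348/3.07×10^-6 + 0.564/3.71×10^-7 + 0.365/1.22×10^-7) = 0.1528 rad.

0.153 rad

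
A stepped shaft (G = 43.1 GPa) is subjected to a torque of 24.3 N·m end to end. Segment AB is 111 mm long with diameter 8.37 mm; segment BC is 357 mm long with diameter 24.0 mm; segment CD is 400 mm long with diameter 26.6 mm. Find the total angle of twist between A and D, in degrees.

8.06°

J_AB = π(0.00837)⁴/32 = 4.82×10^-10 m⁴; J_BC = π(0.0240)⁴/32 = 3.26×10^-8 m⁴; J_CD = π(0.0266)⁴/32 = 4.92×10^-8 m⁴.
θ = (T/G)·Σ L_i/J_i = (24.30/43.1×10⁹)·(0.111/4.82×10^-10 + 0.357/3.26×10^-8 + 0.400/4.92×10^-8) = 0.1407 rad.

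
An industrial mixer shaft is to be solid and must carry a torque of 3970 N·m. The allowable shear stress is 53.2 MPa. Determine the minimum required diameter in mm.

72.4 mm

For a solid shaft τ_max = 16T/(πd³), so d = (16T/(π τ_allow))^(1/3) = (16·3970/(π·5.32×10^7))^(1/3) = 0.07244 m.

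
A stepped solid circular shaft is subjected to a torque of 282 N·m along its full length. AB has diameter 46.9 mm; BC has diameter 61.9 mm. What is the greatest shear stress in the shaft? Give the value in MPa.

Under the same torque, τ_max = 16T/(πd³) is largest where d is smallest — segment AB (d = 46.9 mm).
τ_max = 16·282.0/(π·(0.0469)³) = 1.392×10^7 Pa.

13.9 MPa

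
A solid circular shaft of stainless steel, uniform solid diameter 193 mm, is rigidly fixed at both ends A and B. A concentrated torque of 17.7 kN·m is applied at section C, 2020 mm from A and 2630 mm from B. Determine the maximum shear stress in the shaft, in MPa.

With uniform GJ and both ends fixed, compatibility θ_AC = θ_CB gives T_A·a = T_B·b, together with T_A + T_B = T₀.
T_A = T₀·b/(a+b) = 17700·2630/4650 = 10010 N·m; T_B = 7689 N·m.
τ in each portion: τ_AC = 7.09×10^6 Pa, τ_CB = 5.45×10^6 Pa; maximum is in AC.
τ_max = T_AC·r/J = 10010·0.0965/1.36×10^-4 = 7.092×10^6 Pa.

7.09 MPa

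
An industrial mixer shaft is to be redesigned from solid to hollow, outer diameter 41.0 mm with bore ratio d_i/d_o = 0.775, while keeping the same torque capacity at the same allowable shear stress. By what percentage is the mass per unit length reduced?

Equal τ_max and T ⇒ the solid shaft needs d_s³ = d_o³(1−k⁴), so d_s = 41.0·(1−0.775⁴)^(1/3) = 35.32 mm.
Area ratio A_h/A_s = d_o²(1−k²)/d_s² = (1−k²)/(1−k⁴)^(2/3) = 0.5382.
Mass saving = 1 − 0.5382 = 46.2 %.

46.2 %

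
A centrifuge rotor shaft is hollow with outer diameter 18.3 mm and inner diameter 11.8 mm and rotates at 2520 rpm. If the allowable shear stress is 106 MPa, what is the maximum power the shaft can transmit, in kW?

J = π(d_o⁴ − d_i⁴)/32 = π(0.0183⁴ − 0.0118⁴)/32 = 9.107×10^-9 m⁴.
T_max = τ_allow·J/r = 1.06×10^8 × 9.107×10^-9 / 0.00915 = 105.5 N·m.
ω = 2π·2520/60 = 263.9 rad/s, so P_max = T_max·ω = 2.784×10^4 W.

27.8 kW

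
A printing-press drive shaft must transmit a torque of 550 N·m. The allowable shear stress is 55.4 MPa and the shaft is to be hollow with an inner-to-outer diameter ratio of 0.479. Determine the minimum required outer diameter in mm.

37.7 mm

For a hollow shaft with d_i/d_o = 0.479: τ_max = 16T/(π d_o³ (1−k⁴)), so d_o = [16T/(π τ_allow (1−k⁴))]^(1/3) = [16·550.0/(π·5.54×10^7·0.9474)]^(1/3) = 0.03765 m.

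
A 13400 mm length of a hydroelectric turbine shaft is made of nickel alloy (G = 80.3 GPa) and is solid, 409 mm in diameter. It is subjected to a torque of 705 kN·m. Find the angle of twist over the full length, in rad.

0.0428 rad

J = πd⁴/32 = π(0.409)⁴/32 = 2.747×10^-3 m⁴.
θ = T·L/(G·J) = 705000 × 13.4 / (80.3×10⁹ × 2.747×10^-3) = 0.04282 rad.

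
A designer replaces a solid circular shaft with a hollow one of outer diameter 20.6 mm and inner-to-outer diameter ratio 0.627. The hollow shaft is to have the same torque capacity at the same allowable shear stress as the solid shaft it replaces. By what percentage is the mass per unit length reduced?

Equal τ_max and T ⇒ the solid shaft needs d_s³ = d_o³(1−k⁴), so d_s = 20.6·(1−0.627⁴)^(1/3) = 19.48 mm.
Area ratio A_h/A_s = d_o²(1−k²)/d_s² = (1−k²)/(1−k⁴)^(2/3) = 0.6787.
Mass saving = 1 − 0.6787 = 32.1 %.

32.1 %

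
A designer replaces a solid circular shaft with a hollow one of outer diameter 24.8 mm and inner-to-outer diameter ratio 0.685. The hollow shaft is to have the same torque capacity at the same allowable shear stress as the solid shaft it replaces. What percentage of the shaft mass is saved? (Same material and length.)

Equal τ_max and T ⇒ the solid shaft needs d_s³ = d_o³(1−k⁴), so d_s = 24.8·(1−0.685⁴)^(1/3) = 22.83 mm.
Area ratio A_h/A_s = d_o²(1−k²)/d_s² = (1−k²)/(1−k⁴)^(2/3) = 0.6265.
Mass saving = 1 − 0.6265 = 37.4 %.

37.4 %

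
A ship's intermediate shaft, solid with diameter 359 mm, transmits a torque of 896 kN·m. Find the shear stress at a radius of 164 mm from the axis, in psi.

13100 psi

J = πd⁴/32 = π(0.359)⁴/32 = 1.631×10^-3 m⁴.
Shear stress varies linearly with radius: τ = T·r/J = 896000 × 0.164 / 1.631×10^-3 = 9.011×10^7 Pa.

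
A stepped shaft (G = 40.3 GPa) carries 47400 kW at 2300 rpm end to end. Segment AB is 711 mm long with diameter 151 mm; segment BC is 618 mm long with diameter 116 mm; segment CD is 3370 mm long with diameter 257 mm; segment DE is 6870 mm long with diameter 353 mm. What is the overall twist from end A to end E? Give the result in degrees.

17.1°

ω = 2π·2300/60 = 240.9 rad/s, so T = P/ω = 47400×10³ / 240.9 = 196800 N·m.
J_AB = π(0.151)⁴/32 = 5.10×10^-5 m⁴; J_BC = π(0.116)⁴/32 = 1.78×10^-5 m⁴; J_CD = π(0.257)⁴/32 = 4.28×10^-4 m⁴; J_DE = π(0.353)⁴/32 = 1.52×10^-3 m⁴.
θ = (T/G)·Σ L_i/J_i = (196800/40.3×10⁹)·(0.711/5.10×10^-5 + 0.618/1.78×10^-5 + 3.37/4.28×10^-4 + 6.87/1.52×10^-3) = 0.2982 rad.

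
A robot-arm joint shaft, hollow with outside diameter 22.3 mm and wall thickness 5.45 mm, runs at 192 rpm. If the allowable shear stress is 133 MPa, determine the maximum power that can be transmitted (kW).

J = π(d_o⁴ − d_i⁴)/32 = π(0.0223⁴ − 0.0114⁴)/32 = 2.262×10^-8 m⁴.
T_max = τ_allow·J/r = 1.33×10^8 × 2.262×10^-8 / 0.0112 = 269.8 N·m.
ω = 2π·192/60 = 20.11 rad/s, so P_max = T_max·ω = 5425 W.

5.43 kW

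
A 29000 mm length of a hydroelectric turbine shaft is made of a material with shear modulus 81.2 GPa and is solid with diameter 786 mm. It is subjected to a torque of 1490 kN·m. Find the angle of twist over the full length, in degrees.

J = πd⁴/32 = π(0.786)⁴/32 = 0.03747 m⁴.
θ = T·L/(G·J) = 1.490e6 × 29.0 / (81.2×10⁹ × 0.03747) = 0.01420 rad.

0.814°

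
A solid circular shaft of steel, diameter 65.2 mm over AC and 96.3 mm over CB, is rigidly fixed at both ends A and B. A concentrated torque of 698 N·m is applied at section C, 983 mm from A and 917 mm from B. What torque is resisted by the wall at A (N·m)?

Compatibility: T_A·a/J_AC = T_B·b/J_CB with T_A + T_B = T₀.
J_AC = 1.77×10^-6 m⁴, J_CB = 8.44×10^-6 m⁴, so T_A = T₀·(J_AC/a)/((J_AC/a)+(J_CB/b)) = 114.4 N·m, T_B = 583.6 N·m.

114 N·m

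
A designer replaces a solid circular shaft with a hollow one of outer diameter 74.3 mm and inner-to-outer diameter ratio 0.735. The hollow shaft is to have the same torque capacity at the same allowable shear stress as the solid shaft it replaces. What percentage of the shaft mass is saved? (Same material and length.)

42.1 %

Equal τ_max and T ⇒ the solid shaft needs d_s³ = d_o³(1−k⁴), so d_s = 74.3·(1−0.735⁴)^(1/3) = 66.23 mm.
Area ratio A_h/A_s = d_o²(1−k²)/d_s² = (1−k²)/(1−k⁴)^(2/3) = 0.5787.
Mass saving = 1 − 0.5787 = 42.1 %.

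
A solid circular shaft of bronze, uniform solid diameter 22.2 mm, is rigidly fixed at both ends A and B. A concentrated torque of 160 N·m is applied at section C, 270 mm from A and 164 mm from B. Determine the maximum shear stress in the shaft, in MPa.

With uniform GJ and both ends fixed, compatibility θ_AC = θ_CB gives T_A·a = T_B·b, together with T_A + T_B = T₀.
T_A = T₀·b/(a+b) = 160.0·164/434.0 = 60.46 N·m; T_B = 99.54 N·m.
τ in each portion: τ_AC = 2.81×10^7 Pa, τ_CB = 4.63×10^7 Pa; maximum is in CB.
τ_max = T_CB·r/J = 99.54·0.0111/2.38×10^-8 = 4.633×10^7 Pa.

46.3 MPa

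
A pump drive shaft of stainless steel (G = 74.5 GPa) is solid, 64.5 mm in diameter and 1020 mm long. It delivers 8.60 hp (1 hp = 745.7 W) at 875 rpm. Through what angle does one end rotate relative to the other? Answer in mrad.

ω = 2π·875/60 = 91.63 rad/s, so T = P/ω = 8.60×745.7 / 91.63 = 69.99 N·m.
J = πd⁴/32 = π(0.0645)⁴/32 = 1.699×10^-6 m⁴.
θ = T·L/(G·J) = 69.99 × 1.02 / (74.5×10⁹ × 1.699×10^-6) = 5.639×10^-4 rad.

0.564 mrad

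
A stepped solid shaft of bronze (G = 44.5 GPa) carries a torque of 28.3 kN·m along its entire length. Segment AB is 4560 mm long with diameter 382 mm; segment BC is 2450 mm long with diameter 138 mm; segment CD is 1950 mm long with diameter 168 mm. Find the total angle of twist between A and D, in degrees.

J_AB = π(0.382)⁴/32 = 2.09×10^-3 m⁴; J_BC = π(0.138)⁴/32 = 3.56×10^-5 m⁴; J_CD = π(0.168)⁴/32 = 7.82×10^-5 m⁴.
θ = (T/G)·Σ L_i/J_i = (28300/44.5×10⁹)·(4.56/2.09×10^-3 + 2.45/3.56×10^-5 + 1.95/7.82×10^-5) = 0.06100 rad.

3.50°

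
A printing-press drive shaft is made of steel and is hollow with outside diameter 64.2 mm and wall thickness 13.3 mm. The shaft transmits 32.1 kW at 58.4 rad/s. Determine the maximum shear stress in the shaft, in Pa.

ω = 58.4 rad/s, so T = P/ω = 32.1×10³ / 58.40 = 549.7 N·m.
J = π(d_o⁴ − d_i⁴)/32 = π(0.0642⁴ − 0.0376⁴)/32 = 1.472×10^-6 m⁴.
τ_max = T·r/J = 549.7 × 0.0321 / 1.472×10^-6 = 1.199×10^7 Pa.

1.20e7 Pa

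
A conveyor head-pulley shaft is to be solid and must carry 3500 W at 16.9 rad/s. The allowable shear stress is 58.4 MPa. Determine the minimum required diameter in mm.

26.2 mm

ω = 16.9 rad/s, so T = P/ω = 3500 / 16.90 = 207.1 N·m.
For a solid shaft τ_max = 16T/(πd³), so d = (16T/(π τ_allow))^(1/3) = (16·207.1/(π·5.84×10^7))^(1/3) = 0.02624 m.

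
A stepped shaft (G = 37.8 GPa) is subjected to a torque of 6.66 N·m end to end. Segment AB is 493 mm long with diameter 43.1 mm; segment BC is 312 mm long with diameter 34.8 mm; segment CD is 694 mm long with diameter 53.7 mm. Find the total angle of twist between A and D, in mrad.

J_AB = π(0.0431)⁴/32 = 3.39×10^-7 m⁴; J_BC = π(0.0348)⁴/32 = 1.44×10^-7 m⁴; J_CD = π(0.0537)⁴/32 = 8.16×10^-7 m⁴.
θ = (T/G)·Σ L_i/J_i = (6.660/37.8×10⁹)·(0.493/3.39×10^-7 + 0.312/1.44×10^-7 + 0.694/8.16×10^-7) = 7.880×10^-4 rad.

0.788 mrad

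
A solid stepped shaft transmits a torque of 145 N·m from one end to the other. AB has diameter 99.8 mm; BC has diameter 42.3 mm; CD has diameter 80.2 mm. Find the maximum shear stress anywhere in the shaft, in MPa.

Under the same torque, τ_max = 16T/(πd³) is largest where d is smallest — segment BC (d = 42.3 mm).
τ_max = 16·145.0/(π·(0.0423)³) = 9.757×10^6 Pa.

9.76 MPa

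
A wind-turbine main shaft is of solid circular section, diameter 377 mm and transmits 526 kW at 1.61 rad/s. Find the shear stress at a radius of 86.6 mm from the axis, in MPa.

14.3 MPa

ω = 1.61 rad/s, so T = P/ω = 526×10³ / 1.610 = 326700 N·m.
J = πd⁴/32 = π(0.377)⁴/32 = 1.983×10^-3 m⁴.
Shear stress varies linearly with radius: τ = T·r/J = 326700 × 0.0866 / 1.983×10^-3 = 1.427×10^7 Pa.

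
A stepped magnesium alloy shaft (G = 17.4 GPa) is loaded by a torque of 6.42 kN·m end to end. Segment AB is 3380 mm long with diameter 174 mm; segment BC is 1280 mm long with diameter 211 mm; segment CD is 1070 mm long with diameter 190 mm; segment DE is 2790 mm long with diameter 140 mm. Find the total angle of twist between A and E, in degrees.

J_AB = π(0.174)⁴/32 = 9.00×10^-5 m⁴; J_BC = π(0.211)⁴/32 = 1.95×10^-4 m⁴; J_CD = π(0.190)⁴/32 = 1.28×10^-4 m⁴; J_DE = π(0.140)⁴/32 = 3.77×10^-5 m⁴.
θ = (T/G)·Σ L_i/J_i = (6420/17.4×10⁹)·(3.38/9.00×10^-5 + 1.28/1.95×10^-4 + 1.07/1.28×10^-4 + 2.79/3.77×10^-5) = 0.04667 rad.

2.67°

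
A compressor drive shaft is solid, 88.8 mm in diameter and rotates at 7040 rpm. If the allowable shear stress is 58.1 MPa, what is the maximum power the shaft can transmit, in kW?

5890 kW

J = πd⁴/32 = π(0.0888)⁴/32 = 6.105×10^-6 m⁴.
T_max = τ_allow·J/r = 5.81×10^7 × 6.105×10^-6 / 0.0444 = 7988 N·m.
ω = 2π·7040/60 = 737.2 rad/s, so P_max = T_max·ω = 5.889×10^6 W.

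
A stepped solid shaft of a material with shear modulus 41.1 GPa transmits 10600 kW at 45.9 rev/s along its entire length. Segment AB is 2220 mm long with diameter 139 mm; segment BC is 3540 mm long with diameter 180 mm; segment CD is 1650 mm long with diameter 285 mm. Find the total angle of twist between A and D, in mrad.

87.2 mrad

ω = 2π·45.9 = 288.4 rad/s, so T = P/ω = 10600×10³ / 288.4 = 36750 N·m.
J_AB = π(0.139)⁴/32 = 3.66×10^-5 m⁴; J_BC = π(0.180)⁴/32 = 1.03×10^-4 m⁴; J_CD = π(0.285)⁴/32 = 6.48×10^-4 m⁴.
θ = (T/G)·Σ L_i/J_i = (36750/41.1×10⁹)·(2.22/3.66×10^-5 + 3.54/1.03×10^-4 + 1.65/6.48×10^-4) = 0.08717 rad.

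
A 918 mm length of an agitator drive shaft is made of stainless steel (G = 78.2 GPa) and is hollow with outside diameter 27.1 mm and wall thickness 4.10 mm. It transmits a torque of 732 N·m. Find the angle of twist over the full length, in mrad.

213 mrad

J = π(d_o⁴ − d_i⁴)/32 = π(0.0271⁴ − 0.0189⁴)/32 = 4.042×10^-8 m⁴.
θ = T·L/(G·J) = 732.0 × 0.918 / (78.2×10⁹ × 4.042×10^-8) = 0.2126 rad.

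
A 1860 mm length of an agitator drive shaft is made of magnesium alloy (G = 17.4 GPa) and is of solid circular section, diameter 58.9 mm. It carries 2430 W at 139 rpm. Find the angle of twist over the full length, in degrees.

ω = 2π·139/60 = 14.56 rad/s, so T = P/ω = 2430 / 14.56 = 166.9 N·m.
J = πd⁴/32 = π(0.0589)⁴/32 = 1.182×10^-6 m⁴.
θ = T·L/(G·J) = 166.9 × 1.86 / (17.4×10⁹ × 1.182×10^-6) = 0.01510 rad.

0.865°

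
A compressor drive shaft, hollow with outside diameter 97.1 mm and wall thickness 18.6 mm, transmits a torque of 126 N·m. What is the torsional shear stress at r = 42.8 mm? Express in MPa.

J = π(d_o⁴ − d_i⁴)/32 = π(0.0971⁴ − 0.0599⁴)/32 = 7.463×10^-6 m⁴.
Shear stress varies linearly with radius: τ = T·r/J = 126.0 × 0.0428 / 7.463×10^-6 = 7.226×10^5 Pa.

0.723 MPa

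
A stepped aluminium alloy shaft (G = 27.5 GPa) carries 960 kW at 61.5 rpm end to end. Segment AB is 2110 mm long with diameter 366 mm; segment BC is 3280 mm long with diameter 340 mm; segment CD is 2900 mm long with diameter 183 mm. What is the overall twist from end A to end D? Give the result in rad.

0.163 rad

ω = 2π·61.5/60 = 6.440 rad/s, so T = P/ω = 960×10³ / 6.440 = 149100 N·m.
J_AB = π(0.366)⁴/32 = 1.76×10^-3 m⁴; J_BC = π(0.340)⁴/32 = 1.31×10^-3 m⁴; J_CD = π(0.183)⁴/32 = 1.10×10^-4 m⁴.
θ = (T/G)·Σ L_i/J_i = (149100/27.5×10⁹)·(2.11/1.76×10^-3 + 3.28/1.31×10^-3 + 2.90/1.10×10^-4) = 0.1628 rad.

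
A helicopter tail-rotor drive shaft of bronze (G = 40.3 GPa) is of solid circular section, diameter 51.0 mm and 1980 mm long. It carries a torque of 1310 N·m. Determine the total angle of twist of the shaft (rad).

J = πd⁴/32 = π(0.0510)⁴/32 = 6.642×10^-7 m⁴.
θ = T·L/(G·J) = 1310 × 1.98 / (40.3×10⁹ × 6.642×10^-7) = 0.09691 rad.

0.0969 rad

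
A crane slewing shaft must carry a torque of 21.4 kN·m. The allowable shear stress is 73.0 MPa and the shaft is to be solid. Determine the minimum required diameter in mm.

For a solid shaft τ_max = 16T/(πd³), so d = (16T/(π τ_allow))^(1/3) = (16·21400/(π·7.30×10^7))^(1/3) = 0.1143 m.

114 mm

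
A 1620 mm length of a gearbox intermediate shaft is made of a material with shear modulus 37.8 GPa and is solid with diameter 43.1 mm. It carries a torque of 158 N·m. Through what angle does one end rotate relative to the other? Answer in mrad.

J = πd⁴/32 = π(0.0431)⁴/32 = 3.388×10^-7 m⁴.
θ = T·L/(G·J) = 158.0 × 1.62 / (37.8×10⁹ × 3.388×10^-7) = 0.01999 rad.

20.0 mrad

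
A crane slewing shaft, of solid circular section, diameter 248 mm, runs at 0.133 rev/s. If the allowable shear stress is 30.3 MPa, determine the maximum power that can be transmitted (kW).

75.8 kW

J = πd⁴/32 = π(0.248)⁴/32 = 3.714×10^-4 m⁴.
T_max = τ_allow·J/r = 3.03×10^7 × 3.714×10^-4 / 0.124 = 90750 N·m.
ω = 2π·0.133 = 0.8357 rad/s, so P_max = T_max·ω = 7.583×10^4 W.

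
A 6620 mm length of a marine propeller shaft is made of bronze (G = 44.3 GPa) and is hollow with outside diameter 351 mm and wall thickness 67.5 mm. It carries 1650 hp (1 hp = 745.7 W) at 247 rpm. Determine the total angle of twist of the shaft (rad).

ω = 2π·247/60 = 25.87 rad/s, so T = P/ω = 1650×745.7 / 25.87 = 47570 N·m.
J = π(d_o⁴ − d_i⁴)/32 = π(0.351⁴ − 0.216⁴)/32 = 1.276×10^-3 m⁴.
θ = T·L/(G·J) = 47570 × 6.62 / (44.3×10⁹ × 1.276×10^-3) = 5.569×10^-3 rad.

0.00557 rad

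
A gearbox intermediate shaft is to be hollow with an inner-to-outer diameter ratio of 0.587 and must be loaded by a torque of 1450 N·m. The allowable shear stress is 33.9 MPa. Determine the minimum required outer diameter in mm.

For a hollow shaft with d_i/d_o = 0.587: τ_max = 16T/(π d_o³ (1−k⁴)), so d_o = [16T/(π τ_allow (1−k⁴))]^(1/3) = [16·1450/(π·3.39×10^7·0.8813)]^(1/3) = 0.06276 m.

62.8 mm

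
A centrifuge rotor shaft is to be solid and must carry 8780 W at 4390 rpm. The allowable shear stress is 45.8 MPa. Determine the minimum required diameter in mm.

ω = 2π·4390/60 = 459.7 rad/s, so T = P/ω = 8780 / 459.7 = 19.10 N·m.
For a solid shaft τ_max = 16T/(πd³), so d = (16T/(π τ_allow))^(1/3) = (16·19.10/(π·4.58×10^7))^(1/3) = 0.01285 m.

12.9 mm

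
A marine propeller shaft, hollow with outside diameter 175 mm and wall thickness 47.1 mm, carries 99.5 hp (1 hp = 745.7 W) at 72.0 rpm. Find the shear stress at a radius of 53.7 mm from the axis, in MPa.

6.01 MPa

ω = 2π·72.0/60 = 7.540 rad/s, so T = P/ω = 99.5×745.7 / 7.540 = 9841 N·m.
J = π(d_o⁴ − d_i⁴)/32 = π(0.175⁴ − 0.0808⁴)/32 = 8.789×10^-5 m⁴.
Shear stress varies linearly with radius: τ = T·r/J = 9841 × 0.0537 / 8.789×10^-5 = 6.012×10^6 Pa.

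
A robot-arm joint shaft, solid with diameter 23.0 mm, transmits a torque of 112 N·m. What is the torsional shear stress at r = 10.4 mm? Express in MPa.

J = πd⁴/32 = π(0.0230)⁴/32 = 2.747×10^-8 m⁴.
Shear stress varies linearly with radius: τ = T·r/J = 112.0 × 0.0104 / 2.747×10^-8 = 4.240×10^7 Pa.

42.4 MPa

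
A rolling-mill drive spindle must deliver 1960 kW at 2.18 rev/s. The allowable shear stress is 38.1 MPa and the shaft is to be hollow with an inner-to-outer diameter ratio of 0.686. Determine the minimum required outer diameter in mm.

291 mm

ω = 2π·2.18 = 13.70 rad/s, so T = P/ω = 1960×10³ / 13.70 = 143100 N·m.
For a hollow shaft with d_i/d_o = 0.686: τ_max = 16T/(π d_o³ (1−k⁴)), so d_o = [16T/(π τ_allow (1−k⁴))]^(1/3) = [16·143100/(π·3.81×10^7·0.7785)]^(1/3) = 0.2907 m.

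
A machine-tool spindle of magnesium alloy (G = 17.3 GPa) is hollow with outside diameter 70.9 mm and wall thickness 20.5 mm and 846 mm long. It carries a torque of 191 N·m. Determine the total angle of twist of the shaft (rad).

J = π(d_o⁴ − d_i⁴)/32 = π(0.0709⁴ − 0.0299⁴)/32 = 2.402×10^-6 m⁴.
θ = T·L/(G·J) = 191.0 × 0.846 / (17.3×10⁹ × 2.402×10^-6) = 3.888×10^-3 rad.

0.00389 rad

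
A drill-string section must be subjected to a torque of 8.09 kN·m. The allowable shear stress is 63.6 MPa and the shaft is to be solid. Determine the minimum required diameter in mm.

For a solid shaft τ_max = 16T/(πd³), so d = (16T/(π τ_allow))^(1/3) = (16·8090/(π·6.36×10^7))^(1/3) = 0.08653 m.

86.5 mm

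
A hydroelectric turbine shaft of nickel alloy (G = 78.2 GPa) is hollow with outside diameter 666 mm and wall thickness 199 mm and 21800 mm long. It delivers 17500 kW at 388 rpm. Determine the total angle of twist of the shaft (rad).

0.00638 rad

ω = 2π·388/60 = 40.63 rad/s, so T = P/ω = 17500×10³ / 40.63 = 430700 N·m.
J = π(d_o⁴ − d_i⁴)/32 = π(0.666⁴ − 0.268⁴)/32 = 0.01881 m⁴.
θ = T·L/(G·J) = 430700 × 21.8 / (78.2×10⁹ × 0.01881) = 6.384×10^-3 rad.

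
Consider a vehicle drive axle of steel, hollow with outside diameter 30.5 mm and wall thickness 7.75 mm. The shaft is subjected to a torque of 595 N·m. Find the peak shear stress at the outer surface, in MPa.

113 MPa

J = π(d_o⁴ − d_i⁴)/32 = π(0.0305⁴ − 0.0150⁴)/32 = 7.999×10^-8 m⁴.
τ_max = T·r/J = 595.0 × 0.0152 / 7.999×10^-8 = 1.134×10^8 Pa.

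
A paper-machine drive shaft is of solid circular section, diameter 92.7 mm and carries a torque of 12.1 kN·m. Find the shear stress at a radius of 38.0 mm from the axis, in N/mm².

J = πd⁴/32 = π(0.0927)⁴/32 = 7.250×10^-6 m⁴.
Shear stress varies linearly with radius: τ = T·r/J = 12100 × 0.0380 / 7.250×10^-6 = 6.342×10^7 Pa.

63.4 N/mm²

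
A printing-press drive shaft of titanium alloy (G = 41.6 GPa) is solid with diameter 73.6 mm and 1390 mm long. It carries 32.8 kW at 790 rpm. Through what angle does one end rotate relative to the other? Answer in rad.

ω = 2π·790/60 = 82.73 rad/s, so T = P/ω = 32.8×10³ / 82.73 = 396.5 N·m.
J = πd⁴/32 = π(0.0736)⁴/32 = 2.881×10^-6 m⁴.
θ = T·L/(G·J) = 396.5 × 1.39 / (41.6×10⁹ × 2.881×10^-6) = 4.599×10^-3 rad.

0.00460 rad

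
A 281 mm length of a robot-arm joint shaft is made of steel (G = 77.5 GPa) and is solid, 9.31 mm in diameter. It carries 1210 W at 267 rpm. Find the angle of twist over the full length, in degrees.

ω = 2π·267/60 = 27.96 rad/s, so T = P/ω = 1210 / 27.96 = 43.28 N·m.
J = πd⁴/32 = π(0.00931)⁴/32 = 7.376×10^-10 m⁴.
θ = T·L/(G·J) = 43.28 × 0.281 / (77.5×10⁹ × 7.376×10^-10) = 0.2127 rad.

12.2°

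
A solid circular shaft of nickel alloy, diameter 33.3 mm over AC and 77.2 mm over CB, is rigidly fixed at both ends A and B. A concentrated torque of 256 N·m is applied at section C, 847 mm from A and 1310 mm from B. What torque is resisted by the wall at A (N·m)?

13.0 N·m

Compatibility: T_A·a/J_AC = T_B·b/J_CB with T_A + T_B = T₀.
J_AC = 1.21×10^-7 m⁴, J_CB = 3.49×10^-6 m⁴, so T_A = T₀·(J_AC/a)/((J_AC/a)+(J_CB/b)) = 13.01 N·m, T_B = 243.0 N·m.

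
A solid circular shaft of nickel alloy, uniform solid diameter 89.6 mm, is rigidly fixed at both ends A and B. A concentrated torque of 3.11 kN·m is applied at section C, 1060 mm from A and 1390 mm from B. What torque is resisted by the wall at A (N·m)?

With uniform GJ and both ends fixed, compatibility θ_AC = θ_CB gives T_A·a = T_B·b, together with T_A + T_B = T₀.
T_A = T₀·b/(a+b) = 3110·1390/2450 = 1764 N·m; T_B = 1346 N·m.

1760 N·m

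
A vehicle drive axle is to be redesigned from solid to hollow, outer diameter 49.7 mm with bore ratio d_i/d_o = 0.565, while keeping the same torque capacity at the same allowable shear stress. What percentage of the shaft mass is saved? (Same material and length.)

26.9 %

Equal τ_max and T ⇒ the solid shaft needs d_s³ = d_o³(1−k⁴), so d_s = 49.7·(1−0.565⁴)^(1/3) = 47.95 mm.
Area ratio A_h/A_s = d_o²(1−k²)/d_s² = (1−k²)/(1−k⁴)^(2/3) = 0.7313.
Mass saving = 1 − 0.7313 = 26.9 %.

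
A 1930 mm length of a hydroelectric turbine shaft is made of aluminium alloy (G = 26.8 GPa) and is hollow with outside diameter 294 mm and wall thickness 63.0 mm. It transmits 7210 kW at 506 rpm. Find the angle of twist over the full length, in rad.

0.0150 rad

ω = 2π·506/60 = 52.99 rad/s, so T = P/ω = 7210×10³ / 52.99 = 136100 N·m.
J = π(d_o⁴ − d_i⁴)/32 = π(0.294⁴ − 0.168⁴)/32 = 6.553×10^-4 m⁴.
θ = T·L/(G·J) = 136100 × 1.93 / (26.8×10⁹ × 6.553×10^-4) = 0.01495 rad.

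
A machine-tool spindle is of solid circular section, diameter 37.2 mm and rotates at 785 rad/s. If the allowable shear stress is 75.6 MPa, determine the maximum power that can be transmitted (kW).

J = πd⁴/32 = π(0.0372)⁴/32 = 1.880×10^-7 m⁴.
T_max = τ_allow·J/r = 7.56×10^7 × 1.880×10^-7 / 0.0186 = 764.2 N·m.
ω = 785 rad/s, so P_max = T_max·ω = 5.999×10^5 W.

600 kW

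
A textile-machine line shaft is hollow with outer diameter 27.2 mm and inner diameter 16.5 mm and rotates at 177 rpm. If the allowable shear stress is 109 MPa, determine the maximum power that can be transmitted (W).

J = π(d_o⁴ − d_i⁴)/32 = π(0.0272⁴ − 0.0165⁴)/32 = 4.646×10^-8 m⁴.
T_max = τ_allow·J/r = 1.09×10^8 × 4.646×10^-8 / 0.0136 = 372.4 N·m.
ω = 2π·177/60 = 18.54 rad/s, so P_max = T_max·ω = 6902 W.

6900 W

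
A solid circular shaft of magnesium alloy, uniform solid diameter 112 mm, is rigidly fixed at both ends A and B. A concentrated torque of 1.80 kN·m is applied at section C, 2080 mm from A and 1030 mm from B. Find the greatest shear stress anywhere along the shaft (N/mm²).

With uniform GJ and both ends fixed, compatibility θ_AC = θ_CB gives T_A·a = T_B·b, together with T_A + T_B = T₀.
T_A = T₀·b/(a+b) = 1800·1030/3110 = 596.1 N·m; T_B = 1204 N·m.
τ in each portion: τ_AC = 2.16×10^6 Pa, τ_CB = 4.36×10^6 Pa; maximum is in CB.
τ_max = T_CB·r/J = 1204·0.0560/1.54×10^-5 = 4.364×10^6 Pa.

4.36 N/mm²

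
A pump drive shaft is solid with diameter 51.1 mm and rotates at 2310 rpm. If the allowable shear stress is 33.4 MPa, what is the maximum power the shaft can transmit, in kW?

212 kW

J = πd⁴/32 = π(0.0511)⁴/32 = 6.694×10^-7 m⁴.
T_max = τ_allow·J/r = 3.34×10^7 × 6.694×10^-7 / 0.0255 = 875.1 N·m.
ω = 2π·2310/60 = 241.9 rad/s, so P_max = T_max·ω = 2.117×10^5 W.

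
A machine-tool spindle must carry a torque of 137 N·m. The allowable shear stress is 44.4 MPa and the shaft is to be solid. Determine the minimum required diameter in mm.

For a solid shaft τ_max = 16T/(πd³), so d = (16T/(π τ_allow))^(1/3) = (16·137.0/(π·4.44×10^7))^(1/3) = 0.02505 m.

25.0 mm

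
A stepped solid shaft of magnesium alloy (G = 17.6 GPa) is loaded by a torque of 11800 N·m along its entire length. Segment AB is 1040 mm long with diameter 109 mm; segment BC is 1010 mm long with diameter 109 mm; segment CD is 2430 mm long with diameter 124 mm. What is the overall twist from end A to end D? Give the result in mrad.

169 mrad

J_AB = π(0.109)⁴/32 = 1.39×10^-5 m⁴; J_BC = π(0.109)⁴/32 = 1.39×10^-5 m⁴; J_CD = π(0.124)⁴/32 = 2.32×10^-5 m⁴.
θ = (T/G)·Σ L_i/J_i = (11800/17.6×10⁹)·(1.04/1.39×10^-5 + 1.01/1.39×10^-5 + 2.43/2.32×10^-5) = 0.1694 rad.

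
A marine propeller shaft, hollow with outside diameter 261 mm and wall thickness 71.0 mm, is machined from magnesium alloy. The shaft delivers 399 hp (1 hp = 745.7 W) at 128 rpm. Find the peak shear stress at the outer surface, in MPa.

6.65 MPa

ω = 2π·128/60 = 13.40 rad/s, so T = P/ω = 399×745.7 / 13.40 = 22200 N·m.
J = π(d_o⁴ − d_i⁴)/32 = π(0.261⁴ − 0.119⁴)/32 = 4.359×10^-4 m⁴.
τ_max = T·r/J = 22200 × 0.131 / 4.359×10^-4 = 6.646×10^6 Pa.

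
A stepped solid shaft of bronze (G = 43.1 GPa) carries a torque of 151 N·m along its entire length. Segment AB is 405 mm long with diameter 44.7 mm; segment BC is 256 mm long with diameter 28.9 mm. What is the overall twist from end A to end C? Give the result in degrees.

J_AB = π(0.0447)⁴/32 = 3.92×10^-7 m⁴; J_BC = π(0.0289)⁴/32 = 6.85×10^-8 m⁴.
θ = (T/G)·Σ L_i/J_i = (151.0/43.1×10⁹)·(0.405/3.92×10^-7 + 0.256/6.85×10^-8) = 0.01672 rad.

0.958°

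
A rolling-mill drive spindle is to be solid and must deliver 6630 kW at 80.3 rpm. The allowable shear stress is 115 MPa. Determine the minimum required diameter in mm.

ω = 2π·80.3/60 = 8.409 rad/s, so T = P/ω = 6630×10³ / 8.409 = 788400 N·m.
For a solid shaft τ_max = 16T/(πd³), so d = (16T/(π τ_allow))^(1/3) = (16·788400/(π·1.15×10^8))^(1/3) = 0.3268 m.

327 mm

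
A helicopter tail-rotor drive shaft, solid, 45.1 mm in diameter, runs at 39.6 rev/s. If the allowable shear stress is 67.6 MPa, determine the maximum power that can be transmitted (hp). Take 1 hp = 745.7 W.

J = πd⁴/32 = π(0.0451)⁴/32 = 4.062×10^-7 m⁴.
T_max = τ_allow·J/r = 6.76×10^7 × 4.062×10^-7 / 0.0226 = 1218 N·m.
ω = 2π·39.6 = 248.8 rad/s, so P_max = T_max·ω = 3.030×10^5 W.

406 hp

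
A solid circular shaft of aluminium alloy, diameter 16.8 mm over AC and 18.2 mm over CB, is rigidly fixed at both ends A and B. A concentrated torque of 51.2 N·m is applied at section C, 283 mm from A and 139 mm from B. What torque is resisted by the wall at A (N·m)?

13.5 N·m

Compatibility: T_A·a/J_AC = T_B·b/J_CB with T_A + T_B = T₀.
J_AC = 7.82×10^-9 m⁴, J_CB = 1.08×10^-8 m⁴, so T_A = T₀·(J_AC/a)/((J_AC/a)+(J_CB/b)) = 13.46 N·m, T_B = 37.74 N·m.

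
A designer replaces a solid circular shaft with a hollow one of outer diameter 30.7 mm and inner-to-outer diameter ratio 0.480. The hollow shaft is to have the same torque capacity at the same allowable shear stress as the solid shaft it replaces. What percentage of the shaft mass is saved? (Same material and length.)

20.2 %

Equal τ_max and T ⇒ the solid shaft needs d_s³ = d_o³(1−k⁴), so d_s = 30.7·(1−0.480⁴)^(1/3) = 30.15 mm.
Area ratio A_h/A_s = d_o²(1−k²)/d_s² = (1−k²)/(1−k⁴)^(2/3) = 0.7981.
Mass saving = 1 − 0.7981 = 20.2 %.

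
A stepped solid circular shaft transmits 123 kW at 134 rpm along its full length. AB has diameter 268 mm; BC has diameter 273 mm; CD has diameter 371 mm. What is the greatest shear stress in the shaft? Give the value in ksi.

0.336 ksi

ω = 2π·134/60 = 14.03 rad/s, so T = P/ω = 123×10³ / 14.03 = 8765 N·m.
Under the same torque, τ_max = 16T/(πd³) is largest where d is smallest — segment AB (d = 268 mm).
τ_max = 16·8765/(π·(0.268)³) = 2.319×10^6 Pa.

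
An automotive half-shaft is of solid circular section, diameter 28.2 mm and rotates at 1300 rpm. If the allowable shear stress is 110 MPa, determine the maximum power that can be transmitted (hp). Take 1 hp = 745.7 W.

J = πd⁴/32 = π(0.0282)⁴/32 = 6.209×10^-8 m⁴.
T_max = τ_allow·J/r = 1.10×10^8 × 6.209×10^-8 / 0.0141 = 484.4 N·m.
ω = 2π·1300/60 = 136.1 rad/s, so P_max = T_max·ω = 6.594×10^4 W.

88.4 hp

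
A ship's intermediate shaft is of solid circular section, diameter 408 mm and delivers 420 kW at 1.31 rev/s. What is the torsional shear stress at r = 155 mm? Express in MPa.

ω = 2π·1.31 = 8.231 rad/s, so T = P/ω = 420×10³ / 8.231 = 51030 N·m.
J = πd⁴/32 = π(0.408)⁴/32 = 2.720×10^-3 m⁴.
Shear stress varies linearly with radius: τ = T·r/J = 51030 × 0.155 / 2.720×10^-3 = 2.907×10^6 Pa.

2.91 MPa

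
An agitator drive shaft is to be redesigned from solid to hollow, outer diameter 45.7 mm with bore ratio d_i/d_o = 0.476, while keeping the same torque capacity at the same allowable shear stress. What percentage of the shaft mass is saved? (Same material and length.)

Equal τ_max and T ⇒ the solid shaft needs d_s³ = d_o³(1−k⁴), so d_s = 45.7·(1−0.476⁴)^(1/3) = 44.90 mm.
Area ratio A_h/A_s = d_o²(1−k²)/d_s² = (1−k²)/(1−k⁴)^(2/3) = 0.8011.
Mass saving = 1 − 0.8011 = 19.9 %.

19.9 %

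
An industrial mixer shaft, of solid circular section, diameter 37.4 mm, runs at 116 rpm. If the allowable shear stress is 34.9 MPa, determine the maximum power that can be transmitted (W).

4350 W

J = πd⁴/32 = π(0.0374)⁴/32 = 1.921×10^-7 m⁴.
T_max = τ_allow·J/r = 3.49×10^7 × 1.921×10^-7 / 0.0187 = 358.5 N·m.
ω = 2π·116/60 = 12.15 rad/s, so P_max = T_max·ω = 4355 W.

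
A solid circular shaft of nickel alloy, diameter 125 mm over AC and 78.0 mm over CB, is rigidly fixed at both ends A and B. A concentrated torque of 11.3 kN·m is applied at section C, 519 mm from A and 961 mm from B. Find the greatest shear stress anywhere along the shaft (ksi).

Compatibility: T_A·a/J_AC = T_B·b/J_CB with T_A + T_B = T₀.
J_AC = 2.40×10^-5 m⁴, J_CB = 3.63×10^-6 m⁴, so T_A = T₀·(J_AC/a)/((J_AC/a)+(J_CB/b)) = 10440 N·m, T_B = 855.2 N·m.
τ in each portion: τ_AC = 2.72×10^7 Pa, τ_CB = 9.18×10^6 Pa; maximum is in AC.
τ_max = T_AC·r/J = 10440·0.0625/2.40×10^-5 = 2.724×10^7 Pa.

3.95 ksi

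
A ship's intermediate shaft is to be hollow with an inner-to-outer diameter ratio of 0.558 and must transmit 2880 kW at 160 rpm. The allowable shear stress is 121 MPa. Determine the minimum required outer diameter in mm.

200 mm

ω = 2π·160/60 = 16.76 rad/s, so T = P/ω = 2880×10³ / 16.76 = 171900 N·m.
For a hollow shaft with d_i/d_o = 0.558: τ_max = 16T/(π d_o³ (1−k⁴)), so d_o = [16T/(π τ_allow (1−k⁴))]^(1/3) = [16·171900/(π·1.21×10^8·0.9031)]^(1/3) = 0.2001 m.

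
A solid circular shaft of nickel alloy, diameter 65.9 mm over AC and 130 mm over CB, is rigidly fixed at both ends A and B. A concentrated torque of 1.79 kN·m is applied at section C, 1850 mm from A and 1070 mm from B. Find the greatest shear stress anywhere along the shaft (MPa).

4.00 MPa

Compatibility: T_A·a/J_AC = T_B·b/J_CB with T_A + T_B = T₀.
J_AC = 1.85×10^-6 m⁴, J_CB = 2.80×10^-5 m⁴, so T_A = T₀·(J_AC/a)/((J_AC/a)+(J_CB/b)) = 65.85 N·m, T_B = 1724 N·m.
τ in each portion: τ_AC = 1.17×10^6 Pa, τ_CB = 4.00×10^6 Pa; maximum is in CB.
τ_max = T_CB·r/J = 1724·0.0650/2.80×10^-5 = 3.997×10^6 Pa.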